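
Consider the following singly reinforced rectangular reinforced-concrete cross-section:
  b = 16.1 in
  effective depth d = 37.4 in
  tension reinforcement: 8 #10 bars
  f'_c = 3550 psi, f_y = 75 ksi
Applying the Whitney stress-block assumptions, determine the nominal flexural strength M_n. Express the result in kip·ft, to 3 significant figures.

M_n ≈ 1880 kip·ft

A_s = 8 × 1.27 = 10.16 in².
T = A_s f_y = 10.16 × 75 = 762 kips.
a = T/(0.85 f'_c b) = 762/(0.85 × 3.55 × 16.1) = 15.685 in.
M_n = T(d − a/2) = 762 × (37.4 − 7.8425) = 22522.8 kip·in = 22522.8/12 = 1876.90 kip·ft.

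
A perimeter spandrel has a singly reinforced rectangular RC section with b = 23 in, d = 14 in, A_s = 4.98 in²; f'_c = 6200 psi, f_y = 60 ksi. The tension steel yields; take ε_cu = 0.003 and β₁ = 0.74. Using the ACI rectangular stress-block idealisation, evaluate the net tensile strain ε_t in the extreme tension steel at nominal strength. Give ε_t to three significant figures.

a = A_s f_y/(0.85 f'_c b) = 2.465 in.
β₁ = 0.74, so c = a/β₁ = 2.465/0.74 = 3.331 in.
From the linear strain diagram with ε_cu = 0.003: ε_t = 0.003 (d − c)/c = 0.003 × (14 − 3.331)/3.331 = 0.00961.
Since ε_t ≥ 0.005, the section is tension-controlled.

ε_t ≈ 0.00961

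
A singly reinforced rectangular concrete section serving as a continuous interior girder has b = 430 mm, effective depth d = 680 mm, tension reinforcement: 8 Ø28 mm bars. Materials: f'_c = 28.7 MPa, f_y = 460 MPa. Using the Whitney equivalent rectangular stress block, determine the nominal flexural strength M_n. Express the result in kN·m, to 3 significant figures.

M_n ≈ 1300 kN·m

A_s = 8 × 616 = 4928 mm².
T = A_s f_y = 4928 × 460 = 2266880 N = 2266.88 kN.
From C = T: a = T/(0.85 f'_c b) = 2266880/(0.85 × 28.7 × 430) = 216.10 mm.
M_n = T(d − a/2) = 2266.88 kN × (680 − 108.05) mm = 1296.54 kN·m.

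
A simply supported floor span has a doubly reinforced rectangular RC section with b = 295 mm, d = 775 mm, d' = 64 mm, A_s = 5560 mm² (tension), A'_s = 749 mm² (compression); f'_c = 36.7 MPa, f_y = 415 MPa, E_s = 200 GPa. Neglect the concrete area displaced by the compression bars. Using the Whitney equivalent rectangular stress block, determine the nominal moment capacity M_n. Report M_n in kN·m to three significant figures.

Assume both tension and compression steel yield.
Net tension couple steel: A_s − A'_s = 4811 mm².
a = (A_s − A'_s) f_y / (0.85 f'_c b) = 1996565/(0.85 × 36.7 × 295) = 216.96 mm.
c = a/β₁ = 216.96/0.788 = 275.33 mm; ε'_s = 0.003(c − d')/c = 0.0023 ≥ f_y/E_s = 0.0021, so compression steel does yield.
M_n = (A_s − A'_s) f_y (d − a/2) + A'_s f_y (d − d') = [1996565 × (775 − 108.48) + 310835 × (775 − 64)] × 10⁻⁶ = 1330.75 + 221.00 = 1551.75 kN·m.

M_n ≈ 1550 kN·m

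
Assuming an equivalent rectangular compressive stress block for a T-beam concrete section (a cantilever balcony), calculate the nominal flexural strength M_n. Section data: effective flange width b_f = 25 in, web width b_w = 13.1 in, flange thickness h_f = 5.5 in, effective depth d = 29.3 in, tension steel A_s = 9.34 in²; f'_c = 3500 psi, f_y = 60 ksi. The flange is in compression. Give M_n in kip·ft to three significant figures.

M_n ≈ 1180 kip·ft

Tension: T = A_s f_y = 9.34 × 60 = 560.4 kips.
Try a within the flange: a = T/(0.85 f'_c b_f) = 560.4/(0.85 × 3.5 × 25) = 7.535 in.
a = 7.535 > h_f = 5.5 in: the block extends into the web. Split into flange-overhang and web parts.
C_f = 0.85 f'_c (b_f − b_w) h_f = 0.85 × 3.5 × (25 − 13.1) × 5.5 = 194.7 kips.
Remaining web compression depth: a_w = (T − C_f)/(0.85 f'_c b_w) = (560.4 − 194.7)/(0.85 × 3.5 × 13.1) = 9.384 in.
M_n = C_f(d − h_f/2) + (T − C_f)(d − a_w/2) = 194.7 × (29.3 − 2.75) + 365.7 × (29.3 − 4.692) = 5169.3 + 8999.1 = 14168.4 kip·in.
M_n = 14168.4/12 = 1180.70 kip·ft.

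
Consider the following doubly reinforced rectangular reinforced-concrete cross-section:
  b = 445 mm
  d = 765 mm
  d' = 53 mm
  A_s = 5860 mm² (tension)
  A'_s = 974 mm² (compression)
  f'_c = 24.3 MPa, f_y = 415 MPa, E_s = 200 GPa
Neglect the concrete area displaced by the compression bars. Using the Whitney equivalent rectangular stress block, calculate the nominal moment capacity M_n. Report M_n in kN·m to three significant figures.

M_n ≈ 1620 kN·m

Assume both tension and compression steel yield.
Net tension couple steel: A_s − A'_s = 4886 mm².
a = (A_s − A'_s) f_y / (0.85 f'_c b) = 2027690/(0.85 × 24.3 × 445) = 220.61 mm.
c = a/β₁ = 220.61/0.85 = 259.54 mm; ε'_s = 0.003(c − d')/c = 0.0024 ≥ f_y/E_s = 0.0021, so compression steel does yield.
M_n = (A_s − A'_s) f_y (d − a/2) + A'_s f_y (d − d') = [2027690 × (765 − 110.305) + 404210 × (765 − 53)] × 10⁻⁶ = 1327.52 + 287.80 = 1615.32 kN·m.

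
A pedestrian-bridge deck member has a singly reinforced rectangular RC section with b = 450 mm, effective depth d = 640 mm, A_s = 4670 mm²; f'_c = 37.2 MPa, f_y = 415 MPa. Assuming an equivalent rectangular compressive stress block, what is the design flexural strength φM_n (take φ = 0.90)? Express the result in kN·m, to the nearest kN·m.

φM_n ≈ 998 kN·m

T = A_s f_y = 4670 × 415 = 1938050 N = 1938.05 kN.
From C = T: a = T/(0.85 f'_c b) = 1938050/(0.85 × 37.2 × 450) = 136.20 mm.
M_n = T(d − a/2) = 1938.05 kN × (640 − 68.1) mm = 1108.37 kN·m.
φM_n = 0.90 × 1108.37 = 997.53 kN·m.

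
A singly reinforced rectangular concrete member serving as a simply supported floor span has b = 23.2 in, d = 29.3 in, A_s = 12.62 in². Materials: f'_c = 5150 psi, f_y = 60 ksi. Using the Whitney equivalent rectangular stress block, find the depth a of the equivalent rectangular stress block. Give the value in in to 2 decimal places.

a ≈ 7.46 in

T = A_s f_y = 12.62 × 60 = 757.2 kips.
a = T/(0.85 f'_c b) = 757.2/(0.85 × 5.15 × 23.2) = 7.46 in.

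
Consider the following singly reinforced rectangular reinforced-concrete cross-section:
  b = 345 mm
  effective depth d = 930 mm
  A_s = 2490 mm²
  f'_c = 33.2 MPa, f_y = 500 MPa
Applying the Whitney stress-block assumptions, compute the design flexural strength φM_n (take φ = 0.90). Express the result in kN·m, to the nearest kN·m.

T = A_s f_y = 2490 × 500 = 1245000 N = 1245 kN.
From C = T: a = T/(0.85 f'_c b) = 1245000/(0.85 × 33.2 × 345) = 127.88 mm.
M_n = T(d − a/2) = 1245 kN × (930 − 63.94) mm = 1078.24 kN·m.
φM_n = 0.90 × 1078.24 = 970.42 kN·m.

φM_n ≈ 970 kN·m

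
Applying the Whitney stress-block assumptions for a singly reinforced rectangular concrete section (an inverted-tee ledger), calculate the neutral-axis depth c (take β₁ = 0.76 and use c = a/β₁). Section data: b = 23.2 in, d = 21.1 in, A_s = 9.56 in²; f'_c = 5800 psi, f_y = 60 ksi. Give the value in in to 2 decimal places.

c ≈ 6.60 in

T = A_s f_y = 9.56 × 60 = 573.6 kips.
a = T/(0.85 f'_c b) = 573.6/(0.85 × 5.8 × 23.2) = 5.0150 in.
With β₁ = 0.76, c = a/β₁ = 5.0150/0.76 = 6.60 in.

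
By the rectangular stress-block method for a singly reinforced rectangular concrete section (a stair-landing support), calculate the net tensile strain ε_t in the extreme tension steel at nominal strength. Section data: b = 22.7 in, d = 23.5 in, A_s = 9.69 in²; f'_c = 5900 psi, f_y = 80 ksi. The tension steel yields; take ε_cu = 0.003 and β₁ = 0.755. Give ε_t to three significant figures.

ε_t ≈ 0.00482

a = A_s f_y/(0.85 f'_c b) = 6.810 in.
β₁ = 0.755, so c = a/β₁ = 6.810/0.755 = 9.020 in.
From the linear strain diagram with ε_cu = 0.003: ε_t = 0.003 (d − c)/c = 0.003 × (23.5 − 9.020)/9.020 = 0.00482.
ε_t is between 0.004 and 0.005 — transition zone.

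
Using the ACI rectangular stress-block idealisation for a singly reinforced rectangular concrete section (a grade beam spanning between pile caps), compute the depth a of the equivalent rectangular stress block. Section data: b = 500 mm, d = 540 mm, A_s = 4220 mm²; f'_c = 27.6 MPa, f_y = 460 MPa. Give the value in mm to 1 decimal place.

T = A_s f_y = 4220 × 460 = 1941200 N = 1941.2 kN.
Setting C = 0.85 f'_c a b equal to T: a = 1941200/(0.85 × 27.6 × 500) = 165.5 mm.

a ≈ 165.5 mm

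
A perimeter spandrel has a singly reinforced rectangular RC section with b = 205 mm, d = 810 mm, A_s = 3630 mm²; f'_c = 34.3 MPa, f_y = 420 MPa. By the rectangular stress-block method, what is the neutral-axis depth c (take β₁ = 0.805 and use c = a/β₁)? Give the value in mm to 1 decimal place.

T = A_s f_y = 3630 × 420 = 1524600 N = 1524.6 kN.
Setting C = 0.85 f'_c a b equal to T: a = 1524600/(0.85 × 34.3 × 205) = 255.087 mm.
With β₁ = 0.805, c = a/β₁ = 255.087/0.805 = 316.9 mm.

c ≈ 316.9 mm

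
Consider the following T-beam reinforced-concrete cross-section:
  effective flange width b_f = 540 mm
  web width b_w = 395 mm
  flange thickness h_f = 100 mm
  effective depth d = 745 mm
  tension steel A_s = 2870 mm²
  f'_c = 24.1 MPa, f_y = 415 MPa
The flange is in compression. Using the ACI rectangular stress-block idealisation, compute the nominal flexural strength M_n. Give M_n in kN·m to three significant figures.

Tension: T = A_s f_y = 2870 × 415 = 1191050 N.
Try a within the flange: a = T/(0.85 f'_c b_f) = 1191050/(0.85 × 24.1 × 540) = 107.67 mm.
a = 107.67 > h_f = 100 mm: the block extends into the web. Split into flange-overhang and web parts.
C_f = 0.85 f'_c (b_f − b_w) h_f = 0.85 × 24.1 × (540 − 395) × 100 = 297033 N.
Remaining web compression depth: a_w = (T − C_f)/(0.85 f'_c b_w) = (1191050 − 297033)/(0.85 × 24.1 × 395) = 110.49 mm.
M_n = C_f(d − h_f/2) + (T − C_f)(d − a_w/2) = 297033 × (745 − 50) + 894017 × (745 − 55.245) = 206.44 + 616.65 = 823.09 × 10⁶ N·mm.
M_n = 823.09 kN·m.

M_n ≈ 823 kN·m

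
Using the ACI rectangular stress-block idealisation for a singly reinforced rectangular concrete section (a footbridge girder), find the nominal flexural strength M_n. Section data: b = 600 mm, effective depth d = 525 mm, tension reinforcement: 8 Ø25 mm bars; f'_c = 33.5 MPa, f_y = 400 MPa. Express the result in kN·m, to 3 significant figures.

A_s = 8 × 491 = 3928 mm².
T = A_s f_y = 3928 × 400 = 1571200 N = 1571.2 kN.
From C = T: a = T/(0.85 f'_c b) = 1571200/(0.85 × 33.5 × 600) = 91.96 mm.
M_n = T(d − a/2) = 1571.2 kN × (525 − 45.98) mm = 752.64 kN·m.

M_n ≈ 753 kN·m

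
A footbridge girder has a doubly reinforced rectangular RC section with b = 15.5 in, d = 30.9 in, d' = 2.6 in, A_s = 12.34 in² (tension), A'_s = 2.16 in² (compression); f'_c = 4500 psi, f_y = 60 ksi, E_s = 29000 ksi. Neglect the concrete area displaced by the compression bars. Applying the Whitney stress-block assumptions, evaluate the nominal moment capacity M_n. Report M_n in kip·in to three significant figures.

M_n ≈ 19400 kip·in

Assume both steels yield.
a = (A_s − A'_s) f_y/(0.85 f'_c b) = (12.34 − 2.16) × 60/(0.85 × 4.5 × 15.5) = 10.302 in.
c = a/β₁ = 10.302/0.825 = 12.487 in; ε'_s = 0.003(c − d')/c = 0.0024 ≥ ε_y = 0.0021, so the compression steel yields.
M_n = (A_s − A'_s) f_y (d − a/2) + A'_s f_y (d − d') = 610.8 × (30.9 − 5.151) + 129.6 × (30.9 − 2.6) = 15727.5 + 3667.7 = 19395.2 kip·in.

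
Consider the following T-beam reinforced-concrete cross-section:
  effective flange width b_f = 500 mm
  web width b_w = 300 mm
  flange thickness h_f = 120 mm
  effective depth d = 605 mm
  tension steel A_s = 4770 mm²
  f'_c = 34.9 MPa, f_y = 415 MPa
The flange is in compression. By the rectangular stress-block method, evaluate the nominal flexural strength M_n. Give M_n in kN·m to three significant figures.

M_n ≈ 1060 kN·m

Tension: T = A_s f_y = 4770 × 415 = 1979550 N.
Try a within the flange: a = T/(0.85 f'_c b_f) = 1979550/(0.85 × 34.9 × 500) = 133.46 mm.
a = 133.46 > h_f = 120 mm: the block extends into the web. Split into flange-overhang and web parts.
C_f = 0.85 f'_c (b_f − b_w) h_f = 0.85 × 34.9 × (500 − 300) × 120 = 711960 N.
Remaining web compression depth: a_w = (T − C_f)/(0.85 f'_c b_w) = (1979550 − 711960)/(0.85 × 34.9 × 300) = 142.43 mm.
M_n = C_f(d − h_f/2) + (T − C_f)(d − a_w/2) = 711960 × (605 − 60) + 1267590 × (605 − 71.215) = 388.02 + 676.62 = 1064.64 × 10⁶ N·mm.
M_n = 1064.64 kN·m.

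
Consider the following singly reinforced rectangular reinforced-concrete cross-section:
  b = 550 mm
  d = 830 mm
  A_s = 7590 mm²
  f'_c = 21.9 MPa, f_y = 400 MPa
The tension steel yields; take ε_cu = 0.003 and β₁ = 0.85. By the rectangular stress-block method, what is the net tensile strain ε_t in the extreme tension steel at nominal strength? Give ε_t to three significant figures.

a = A_s f_y/(0.85 f'_c b) = 296.54 mm.
β₁ = 0.85, so c = a/β₁ = 296.54/0.85 = 348.87 mm.
From the linear strain diagram with ε_cu = 0.003: ε_t = 0.003 (d − c)/c = 0.003 × (830 − 348.87)/348.87 = 0.00414.
ε_t is between 0.004 and 0.005 — transition zone.

ε_t ≈ 0.00414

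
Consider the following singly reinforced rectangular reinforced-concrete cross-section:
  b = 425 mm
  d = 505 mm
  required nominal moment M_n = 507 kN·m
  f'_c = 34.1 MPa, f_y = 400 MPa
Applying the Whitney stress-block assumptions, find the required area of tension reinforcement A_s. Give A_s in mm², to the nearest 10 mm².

A_s ≈ 2750 mm²

With M_n = 0.85 f'_c a b (d − a/2), solve the quadratic for a:
a = d − √(d² − 2M_n/(0.85 f'_c b)) = 505 − √(505² − 2 × 507×10⁶/(0.85 × 34.1 × 425)) = 89.42 mm.
A_s = 0.85 f'_c a b / f_y = 0.85 × 34.1 × 89.42 × 425 / 400 = 2753.8 mm².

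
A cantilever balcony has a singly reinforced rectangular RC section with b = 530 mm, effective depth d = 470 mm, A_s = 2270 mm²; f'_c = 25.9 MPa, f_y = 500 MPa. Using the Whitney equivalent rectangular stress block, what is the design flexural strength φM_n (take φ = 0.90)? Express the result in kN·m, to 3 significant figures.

φM_n ≈ 430 kN·m

T = A_s f_y = 2270 × 500 = 1135000 N = 1135 kN.
From C = T: a = T/(0.85 f'_c b) = 1135000/(0.85 × 25.9 × 530) = 97.28 mm.
M_n = T(d − a/2) = 1135 kN × (470 − 48.64) mm = 478.24 kN·m.
φM_n = 0.90 × 478.24 = 430.42 kN·m.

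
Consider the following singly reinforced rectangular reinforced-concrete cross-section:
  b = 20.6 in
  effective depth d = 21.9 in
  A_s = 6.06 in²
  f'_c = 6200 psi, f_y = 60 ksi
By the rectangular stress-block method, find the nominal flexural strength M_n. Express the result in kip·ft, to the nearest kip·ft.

M_n ≈ 613 kip·ft

T = A_s f_y = 6.06 × 60 = 363.6 kips.
a = T/(0.85 f'_c b) = 363.6/(0.85 × 6.2 × 20.6) = 3.349 in.
M_n = T(d − a/2) = 363.6 × (21.9 − 1.6745) = 7354.0 kip·in = 7354.0/12 = 612.83 kip·ft.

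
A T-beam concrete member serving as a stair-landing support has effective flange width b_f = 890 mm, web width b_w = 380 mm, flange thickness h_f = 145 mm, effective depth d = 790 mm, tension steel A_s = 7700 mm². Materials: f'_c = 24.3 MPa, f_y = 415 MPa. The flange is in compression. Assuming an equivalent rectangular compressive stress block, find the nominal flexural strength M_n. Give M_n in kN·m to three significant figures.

Tension: T = A_s f_y = 7700 × 415 = 3195500 N.
Try a within the flange: a = T/(0.85 f'_c b_f) = 3195500/(0.85 × 24.3 × 890) = 173.83 mm.
a = 173.83 > h_f = 145 mm: the block extends into the web. Split into flange-overhang and web parts.
C_f = 0.85 f'_c (b_f − b_w) h_f = 0.85 × 24.3 × (890 − 380) × 145 = 1527437 N.
Remaining web compression depth: a_w = (T − C_f)/(0.85 f'_c b_w) = (3195500 − 1527437)/(0.85 × 24.3 × 380) = 212.52 mm.
M_n = C_f(d − h_f/2) + (T − C_f)(d − a_w/2) = 1527437 × (790 − 72.5) + 1668063 × (790 − 106.26) = 1095.94 + 1140.52 = 2236.46 × 10⁶ N·mm.
M_n = 2236.46 kN·m.

M_n ≈ 2240 kN·m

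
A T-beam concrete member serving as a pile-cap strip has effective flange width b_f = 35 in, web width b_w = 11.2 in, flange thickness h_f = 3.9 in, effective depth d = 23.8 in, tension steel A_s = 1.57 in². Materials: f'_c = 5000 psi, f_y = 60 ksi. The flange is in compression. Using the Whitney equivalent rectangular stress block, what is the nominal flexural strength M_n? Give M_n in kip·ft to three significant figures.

M_n ≈ 184 kip·ft

Tension: T = A_s f_y = 1.57 × 60 = 94.2 kips.
Try a within the flange: a = T/(0.85 f'_c b_f) = 94.2/(0.85 × 5 × 35) = 0.633 in.
Since a = 0.633 ≤ h_f = 3.9 in, the stress block lies entirely in the flange; analyse as a rectangular beam of width b_f.
M_n = T(d − a/2) = 94.2 × (23.8 − 0.3165) = 2212.1 kip·in.
M_n = 2212.1/12 = 184.34 kip·ft.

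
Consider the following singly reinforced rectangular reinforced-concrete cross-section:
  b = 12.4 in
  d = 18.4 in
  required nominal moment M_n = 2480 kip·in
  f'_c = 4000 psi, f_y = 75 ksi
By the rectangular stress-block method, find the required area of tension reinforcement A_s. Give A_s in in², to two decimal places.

A_s ≈ 1.99 in²

From M_n = 0.85 f'_c a b (d − a/2):
a = d − √(d² − 2M_n/(0.85 f'_c b)) = 18.4 − √(18.4² − 2 × 2480/(0.85 × 4 × 12.4)) = 3.537 in.
A_s = 0.85 f'_c a b / f_y = 0.85 × 4 × 3.537 × 12.4 / 75 = 1.988 in².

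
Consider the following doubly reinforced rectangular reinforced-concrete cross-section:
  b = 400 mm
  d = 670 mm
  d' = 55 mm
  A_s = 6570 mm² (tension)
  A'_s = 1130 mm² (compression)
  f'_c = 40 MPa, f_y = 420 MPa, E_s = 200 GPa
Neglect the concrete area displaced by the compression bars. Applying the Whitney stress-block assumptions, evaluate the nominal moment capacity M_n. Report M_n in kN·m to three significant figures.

Assume both tension and compression steel yield.
Net tension couple steel: A_s − A'_s = 5440 mm².
a = (A_s − A'_s) f_y / (0.85 f'_c b) = 2284800/(0.85 × 40 × 400) = 168.00 mm.
c = a/β₁ = 168.00/0.764 = 219.90 mm; ε'_s = 0.003(c − d')/c = 0.0022 ≥ f_y/E_s = 0.0021, so compression steel does yield.
M_n = (A_s − A'_s) f_y (d − a/2) + A'_s f_y (d − d') = [2284800 × (670 − 84) + 474600 × (670 − 55)] × 10⁻⁶ = 1338.89 + 291.88 = 1630.77 kN·m.

M_n ≈ 1630 kN·m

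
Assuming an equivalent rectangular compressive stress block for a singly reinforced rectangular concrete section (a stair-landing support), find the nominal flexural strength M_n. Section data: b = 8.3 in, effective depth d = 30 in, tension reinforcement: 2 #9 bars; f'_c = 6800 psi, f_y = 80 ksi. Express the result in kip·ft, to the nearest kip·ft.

A_s = 2 × 1 = 2 in².
T = A_s f_y = 2 × 80 = 160 kips.
a = T/(0.85 f'_c b) = 160/(0.85 × 6.8 × 8.3) = 3.335 in.
M_n = T(d − a/2) = 160 × (30 − 1.6675) = 4533.2 kip·in = 4533.2/12 = 377.77 kip·ft.

M_n ≈ 378 kip·ft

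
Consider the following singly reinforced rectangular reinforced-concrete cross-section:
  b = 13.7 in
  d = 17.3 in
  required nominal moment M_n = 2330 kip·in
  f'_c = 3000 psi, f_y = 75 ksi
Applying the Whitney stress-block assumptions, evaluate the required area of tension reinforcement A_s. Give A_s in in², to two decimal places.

From M_n = 0.85 f'_c a b (d − a/2):
a = d − √(d² − 2M_n/(0.85 f'_c b)) = 17.3 − √(17.3² − 2 × 2330/(0.85 × 3 × 13.7)) = 4.420 in.
A_s = 0.85 f'_c a b / f_y = 0.85 × 3 × 4.420 × 13.7 / 75 = 2.059 in².

A_s ≈ 2.06 in²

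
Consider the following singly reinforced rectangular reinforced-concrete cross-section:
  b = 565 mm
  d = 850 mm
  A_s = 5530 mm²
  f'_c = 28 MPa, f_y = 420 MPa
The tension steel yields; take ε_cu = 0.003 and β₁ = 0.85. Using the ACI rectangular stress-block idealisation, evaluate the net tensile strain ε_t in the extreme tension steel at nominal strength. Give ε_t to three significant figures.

a = A_s f_y/(0.85 f'_c b) = 172.72 mm.
β₁ = 0.85, so c = a/β₁ = 172.72/0.85 = 203.20 mm.
From the linear strain diagram with ε_cu = 0.003: ε_t = 0.003 (d − c)/c = 0.003 × (850 − 203.20)/203.20 = 0.00955.
Since ε_t ≥ 0.005, the section is tension-controlled.

ε_t ≈ 0.00955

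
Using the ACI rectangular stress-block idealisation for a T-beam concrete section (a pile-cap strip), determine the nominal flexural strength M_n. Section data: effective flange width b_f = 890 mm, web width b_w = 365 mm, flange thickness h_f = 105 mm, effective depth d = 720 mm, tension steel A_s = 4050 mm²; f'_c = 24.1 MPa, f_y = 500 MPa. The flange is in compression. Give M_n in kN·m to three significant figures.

M_n ≈ 1350 kN·m

Tension: T = A_s f_y = 4050 × 500 = 2025000 N.
Try a within the flange: a = T/(0.85 f'_c b_f) = 2025000/(0.85 × 24.1 × 890) = 111.07 mm.
a = 111.07 > h_f = 105 mm: the block extends into the web. Split into flange-overhang and web parts.
C_f = 0.85 f'_c (b_f − b_w) h_f = 0.85 × 24.1 × (890 − 365) × 105 = 1129236 N.
Remaining web compression depth: a_w = (T − C_f)/(0.85 f'_c b_w) = (2025000 − 1129236)/(0.85 × 24.1 × 365) = 119.80 mm.
M_n = C_f(d − h_f/2) + (T − C_f)(d − a_w/2) = 1129236 × (720 − 52.5) + 895764 × (720 − 59.9) = 753.77 + 591.29 = 1345.06 × 10⁶ N·mm.
M_n = 1345.06 kN·m.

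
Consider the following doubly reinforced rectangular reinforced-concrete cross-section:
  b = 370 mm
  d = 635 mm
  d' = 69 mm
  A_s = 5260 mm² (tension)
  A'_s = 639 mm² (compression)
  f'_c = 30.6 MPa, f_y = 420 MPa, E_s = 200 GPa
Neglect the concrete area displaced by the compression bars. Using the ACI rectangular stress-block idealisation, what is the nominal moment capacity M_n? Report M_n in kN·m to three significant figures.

Assume both tension and compression steel yield.
Net tension couple steel: A_s − A'_s = 4621 mm².
a = (A_s − A'_s) f_y / (0.85 f'_c b) = 1940820/(0.85 × 30.6 × 370) = 201.67 mm.
c = a/β₁ = 201.67/0.831 = 242.68 mm; ε'_s = 0.003(c − d')/c = 0.0021 ≥ f_y/E_s = 0.0021, so compression steel does yield.
M_n = (A_s − A'_s) f_y (d − a/2) + A'_s f_y (d − d') = [1940820 × (635 − 100.835) + 268380 × (635 − 69)] × 10⁻⁶ = 1036.72 + 151.90 = 1188.62 kN·m.

M_n ≈ 1190 kN·m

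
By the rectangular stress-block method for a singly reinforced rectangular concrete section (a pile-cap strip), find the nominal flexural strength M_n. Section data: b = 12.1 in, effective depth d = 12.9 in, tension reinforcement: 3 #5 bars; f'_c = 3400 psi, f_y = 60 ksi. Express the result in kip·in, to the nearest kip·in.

A_s = 3 × 0.31 = 0.93 in².
T = A_s f_y = 0.93 × 60 = 55.8 kips.
a = T/(0.85 f'_c b) = 55.8/(0.85 × 3.4 × 12.1) = 1.596 in.
M_n = T(d − a/2) = 55.8 × (12.9 − 0.798) = 675.3 kip·in.

M_n ≈ 675 kip·in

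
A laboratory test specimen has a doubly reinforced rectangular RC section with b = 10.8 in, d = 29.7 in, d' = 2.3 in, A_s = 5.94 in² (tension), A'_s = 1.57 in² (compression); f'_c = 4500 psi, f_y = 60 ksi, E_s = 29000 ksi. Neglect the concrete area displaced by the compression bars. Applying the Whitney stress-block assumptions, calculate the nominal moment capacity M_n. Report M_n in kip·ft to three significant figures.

Assume both steels yield.
a = (A_s − A'_s) f_y/(0.85 f'_c b) = (5.94 − 1.57) × 60/(0.85 × 4.5 × 10.8) = 6.347 in.
c = a/β₁ = 6.347/0.825 = 7.693 in; ε'_s = 0.003(c − d')/c = 0.0021 ≥ ε_y = 0.0021, so the compression steel yields.
M_n = (A_s − A'_s) f_y (d − a/2) + A'_s f_y (d − d') = 262.2 × (29.7 − 3.1735) + 94.2 × (29.7 − 2.3) = 6955.2 + 2581.1 = 9536.3 kip·in = 9536.3/12 = 794.69 kip·ft.

M_n ≈ 795 kip·ft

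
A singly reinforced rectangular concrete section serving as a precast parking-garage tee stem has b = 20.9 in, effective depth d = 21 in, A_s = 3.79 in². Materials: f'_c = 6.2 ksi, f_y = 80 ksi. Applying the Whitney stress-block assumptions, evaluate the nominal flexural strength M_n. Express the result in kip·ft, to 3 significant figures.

T = A_s f_y = 3.79 × 80 = 303.2 kips.
a = T/(0.85 f'_c b) = 303.2/(0.85 × 6.2 × 20.9) = 2.753 in.
M_n = T(d − a/2) = 303.2 × (21 − 1.3765) = 5949.8 kip·in = 5949.8/12 = 495.82 kip·ft.

M_n ≈ 496 kip·ft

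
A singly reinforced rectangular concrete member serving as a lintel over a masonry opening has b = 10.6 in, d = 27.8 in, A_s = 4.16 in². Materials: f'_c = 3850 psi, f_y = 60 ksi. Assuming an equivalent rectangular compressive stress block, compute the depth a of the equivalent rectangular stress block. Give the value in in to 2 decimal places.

a ≈ 7.20 in

T = A_s f_y = 4.16 × 60 = 249.6 kips.
a = T/(0.85 f'_c b) = 249.6/(0.85 × 3.85 × 10.6) = 7.20 in.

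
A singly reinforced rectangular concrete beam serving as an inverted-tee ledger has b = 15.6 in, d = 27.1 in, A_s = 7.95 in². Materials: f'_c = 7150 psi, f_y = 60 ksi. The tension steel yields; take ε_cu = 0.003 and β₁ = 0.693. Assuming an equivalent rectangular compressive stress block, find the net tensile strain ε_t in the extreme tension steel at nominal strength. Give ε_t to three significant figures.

ε_t ≈ 0.00820

a = A_s f_y/(0.85 f'_c b) = 5.031 in.
β₁ = 0.693, so c = a/β₁ = 5.031/0.693 = 7.260 in.
From the linear strain diagram with ε_cu = 0.003: ε_t = 0.003 (d − c)/c = 0.003 × (27.1 − 7.260)/7.260 = 0.00820.
Since ε_t ≥ 0.005, the section is tension-controlled.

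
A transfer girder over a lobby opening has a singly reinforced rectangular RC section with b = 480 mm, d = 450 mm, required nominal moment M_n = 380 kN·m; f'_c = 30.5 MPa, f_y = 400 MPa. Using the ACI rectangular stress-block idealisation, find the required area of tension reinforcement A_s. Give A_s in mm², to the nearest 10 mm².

A_s ≈ 2300 mm²

With M_n = 0.85 f'_c a b (d − a/2), solve the quadratic for a:
a = d − √(d² − 2M_n/(0.85 f'_c b)) = 450 − √(450² − 2 × 380×10⁶/(0.85 × 30.5 × 480)) = 73.93 mm.
A_s = 0.85 f'_c a b / f_y = 0.85 × 30.5 × 73.93 × 480 / 400 = 2300.0 mm².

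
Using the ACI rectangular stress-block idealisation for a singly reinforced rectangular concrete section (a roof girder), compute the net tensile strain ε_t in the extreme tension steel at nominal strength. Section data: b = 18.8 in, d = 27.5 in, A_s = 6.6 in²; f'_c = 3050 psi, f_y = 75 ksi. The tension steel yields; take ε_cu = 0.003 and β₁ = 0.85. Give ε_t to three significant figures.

a = A_s f_y/(0.85 f'_c b) = 10.156 in.
β₁ = 0.85, so c = a/β₁ = 10.156/0.85 = 11.948 in.
From the linear strain diagram with ε_cu = 0.003: ε_t = 0.003 (d − c)/c = 0.003 × (27.5 − 11.948)/11.948 = 0.00390.
ε_t < 0.004 — the section is over-reinforced for flexure under ACI limits.

ε_t ≈ 0.00390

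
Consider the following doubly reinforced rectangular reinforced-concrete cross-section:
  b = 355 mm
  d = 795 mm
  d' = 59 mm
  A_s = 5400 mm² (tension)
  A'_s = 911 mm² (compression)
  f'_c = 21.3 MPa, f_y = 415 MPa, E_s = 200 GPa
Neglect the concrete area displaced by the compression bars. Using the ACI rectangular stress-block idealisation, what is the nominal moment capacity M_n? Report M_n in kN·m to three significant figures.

Assume both tension and compression steel yield.
Net tension couple steel: A_s − A'_s = 4489 mm².
a = (A_s − A'_s) f_y / (0.85 f'_c b) = 1862935/(0.85 × 21.3 × 355) = 289.85 mm.
c = a/β₁ = 289.85/0.85 = 341.00 mm; ε'_s = 0.003(c − d')/c = 0.0025 ≥ f_y/E_s = 0.0021, so compression steel does yield.
M_n = (A_s − A'_s) f_y (d − a/2) + A'_s f_y (d − d') = [1862935 × (795 − 144.925) + 378065 × (795 − 59)] × 10⁻⁶ = 1211.05 + 278.26 = 1489.31 kN·m.

M_n ≈ 1490 kN·m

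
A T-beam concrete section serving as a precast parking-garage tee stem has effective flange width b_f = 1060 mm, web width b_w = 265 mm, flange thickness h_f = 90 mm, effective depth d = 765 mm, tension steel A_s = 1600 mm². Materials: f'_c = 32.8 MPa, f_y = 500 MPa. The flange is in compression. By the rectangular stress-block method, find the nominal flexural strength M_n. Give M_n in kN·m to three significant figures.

M_n ≈ 601 kN·m

Tension: T = A_s f_y = 1600 × 500 = 800000 N.
Try a within the flange: a = T/(0.85 f'_c b_f) = 800000/(0.85 × 32.8 × 1060) = 27.07 mm.
Since a = 27.07 ≤ h_f = 90 mm, the stress block lies entirely in the flange; analyse as a rectangular beam of width b_f.
M_n = T(d − a/2) = 800000 × (765 − 13.535) = 601.17 × 10⁶ N·mm.
M_n = 601.17 kN·m.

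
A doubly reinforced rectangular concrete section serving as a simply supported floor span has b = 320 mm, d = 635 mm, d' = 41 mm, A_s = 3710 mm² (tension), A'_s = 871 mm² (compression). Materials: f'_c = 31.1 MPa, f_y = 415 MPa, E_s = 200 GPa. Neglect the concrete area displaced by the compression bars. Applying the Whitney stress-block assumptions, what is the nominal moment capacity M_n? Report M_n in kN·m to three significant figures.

M_n ≈ 881 kN·m

Assume both tension and compression steel yield.
Net tension couple steel: A_s − A'_s = 2839 mm².
a = (A_s − A'_s) f_y / (0.85 f'_c b) = 1178185/(0.85 × 31.1 × 320) = 139.28 mm.
c = a/β₁ = 139.28/0.828 = 168.21 mm; ε'_s = 0.003(c − d')/c = 0.0023 ≥ f_y/E_s = 0.0021, so compression steel does yield.
M_n = (A_s − A'_s) f_y (d − a/2) + A'_s f_y (d − d') = [1178185 × (635 − 69.64) + 361465 × (635 − 41)] × 10⁻⁶ = 666.10 + 214.71 = 880.81 kN·m.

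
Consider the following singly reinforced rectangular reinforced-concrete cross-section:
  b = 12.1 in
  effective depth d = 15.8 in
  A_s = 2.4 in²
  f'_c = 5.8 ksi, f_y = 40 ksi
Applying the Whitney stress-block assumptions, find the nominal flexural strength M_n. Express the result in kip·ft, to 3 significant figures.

T = A_s f_y = 2.4 × 40 = 96 kips.
a = T/(0.85 f'_c b) = 96/(0.85 × 5.8 × 12.1) = 1.609 in.
M_n = T(d − a/2) = 96 × (15.8 − 0.8045) = 1439.6 kip·in = 1439.6/12 = 119.97 kip·ft.

M_n ≈ 120 kip·ft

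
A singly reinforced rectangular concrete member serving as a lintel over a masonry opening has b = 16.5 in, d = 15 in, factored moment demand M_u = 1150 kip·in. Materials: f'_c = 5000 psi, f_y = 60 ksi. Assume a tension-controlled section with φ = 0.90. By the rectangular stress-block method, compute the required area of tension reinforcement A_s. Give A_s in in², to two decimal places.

M_n = M_u/φ = 1150/0.90 = 1277.78 kip·in.
From M_n = 0.85 f'_c a b (d − a/2):
a = d − √(d² − 2M_n/(0.85 f'_c b)) = 15 − √(15² − 2 × 1277.78/(0.85 × 5 × 16.5)) = 1.268 in.
A_s = 0.85 f'_c a b / f_y = 0.85 × 5 × 1.268 × 16.5 / 60 = 1.482 in².

A_s ≈ 1.48 in²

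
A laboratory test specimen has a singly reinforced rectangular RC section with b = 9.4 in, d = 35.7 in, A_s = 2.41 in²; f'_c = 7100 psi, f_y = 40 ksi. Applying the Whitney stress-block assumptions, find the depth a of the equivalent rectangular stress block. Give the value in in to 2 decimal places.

a ≈ 1.70 in

T = A_s f_y = 2.41 × 40 = 96.4 kips.
a = T/(0.85 f'_c b) = 96.4/(0.85 × 7.1 × 9.4) = 1.70 in.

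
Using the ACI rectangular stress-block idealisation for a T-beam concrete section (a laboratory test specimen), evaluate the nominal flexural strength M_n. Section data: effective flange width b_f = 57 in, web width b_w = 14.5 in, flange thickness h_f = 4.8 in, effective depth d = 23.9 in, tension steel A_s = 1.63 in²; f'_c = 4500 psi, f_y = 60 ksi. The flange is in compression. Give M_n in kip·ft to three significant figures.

Tension: T = A_s f_y = 1.63 × 60 = 97.8 kips.
Try a within the flange: a = T/(0.85 f'_c b_f) = 97.8/(0.85 × 4.5 × 57) = 0.449 in.
Since a = 0.449 ≤ h_f = 4.8 in, the stress block lies entirely in the flange; analyse as a rectangular beam of width b_f.
M_n = T(d − a/2) = 97.8 × (23.9 − 0.2245) = 2315.5 kip·in.
M_n = 2315.5/12 = 192.96 kip·ft.

M_n ≈ 193 kip·ft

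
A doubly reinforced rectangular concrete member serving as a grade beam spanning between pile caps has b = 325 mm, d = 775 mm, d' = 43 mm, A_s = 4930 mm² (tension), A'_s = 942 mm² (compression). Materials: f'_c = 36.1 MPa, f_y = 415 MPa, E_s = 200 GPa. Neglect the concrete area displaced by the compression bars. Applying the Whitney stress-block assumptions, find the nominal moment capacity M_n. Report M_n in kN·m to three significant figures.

M_n ≈ 1430 kN·m

Assume both tension and compression steel yield.
Net tension couple steel: A_s − A'_s = 3988 mm².
a = (A_s − A'_s) f_y / (0.85 f'_c b) = 1655020/(0.85 × 36.1 × 325) = 165.96 mm.
c = a/β₁ = 165.96/0.792 = 209.55 mm; ε'_s = 0.003(c − d')/c = 0.0024 ≥ f_y/E_s = 0.0021, so compression steel does yield.
M_n = (A_s − A'_s) f_y (d − a/2) + A'_s f_y (d − d') = [1655020 × (775 − 82.98) + 390930 × (775 − 43)] × 10⁻⁶ = 1145.31 + 286.16 = 1431.47 kN·m.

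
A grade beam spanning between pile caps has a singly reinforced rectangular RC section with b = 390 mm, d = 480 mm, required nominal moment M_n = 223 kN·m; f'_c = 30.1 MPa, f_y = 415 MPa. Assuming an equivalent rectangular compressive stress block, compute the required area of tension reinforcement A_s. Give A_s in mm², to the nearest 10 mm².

With M_n = 0.85 f'_c a b (d − a/2), solve the quadratic for a:
a = d − √(d² − 2M_n/(0.85 f'_c b)) = 480 − √(480² − 2 × 223×10⁶/(0.85 × 30.1 × 390)) = 49.07 mm.
A_s = 0.85 f'_c a b / f_y = 0.85 × 30.1 × 49.07 × 390 / 415 = 1179.8 mm².

A_s ≈ 1180 mm²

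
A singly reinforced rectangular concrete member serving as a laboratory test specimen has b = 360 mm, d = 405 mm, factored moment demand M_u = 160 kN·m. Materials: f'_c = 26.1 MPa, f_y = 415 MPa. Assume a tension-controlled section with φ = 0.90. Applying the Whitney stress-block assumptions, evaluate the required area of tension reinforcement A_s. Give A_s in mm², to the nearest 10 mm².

A_s ≈ 1140 mm²

M_n = M_u/φ = 160/0.90 = 177.778 kN·m.
With M_n = 0.85 f'_c a b (d − a/2), solve the quadratic for a:
a = d − √(d² − 2M_n/(0.85 f'_c b)) = 405 − √(405² − 2 × 177.778×10⁶/(0.85 × 26.1 × 360)) = 59.30 mm.
A_s = 0.85 f'_c a b / f_y = 0.85 × 26.1 × 59.30 × 360 / 415 = 1141.2 mm².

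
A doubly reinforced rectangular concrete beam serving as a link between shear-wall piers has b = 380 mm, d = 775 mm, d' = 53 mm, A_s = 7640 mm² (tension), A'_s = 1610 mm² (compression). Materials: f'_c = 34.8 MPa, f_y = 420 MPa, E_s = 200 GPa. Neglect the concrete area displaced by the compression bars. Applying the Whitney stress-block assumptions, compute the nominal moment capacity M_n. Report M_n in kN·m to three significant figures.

Assume both tension and compression steel yield.
Net tension couple steel: A_s − A'_s = 6030 mm².
a = (A_s − A'_s) f_y / (0.85 f'_c b) = 2532600/(0.85 × 34.8 × 380) = 225.31 mm.
c = a/β₁ = 225.31/0.801 = 281.29 mm; ε'_s = 0.003(c − d')/c = 0.0024 ≥ f_y/E_s = 0.0021, so compression steel does yield.
M_n = (A_s − A'_s) f_y (d − a/2) + A'_s f_y (d − d') = [2532600 × (775 − 112.655) + 676200 × (775 − 53)] × 10⁻⁶ = 1677.45 + 488.22 = 2165.67 kN·m.

M_n ≈ 2170 kN·m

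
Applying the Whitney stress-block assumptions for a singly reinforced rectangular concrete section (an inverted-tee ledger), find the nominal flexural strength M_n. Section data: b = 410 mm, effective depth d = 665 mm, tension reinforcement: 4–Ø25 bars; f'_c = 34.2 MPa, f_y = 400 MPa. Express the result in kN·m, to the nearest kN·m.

M_n ≈ 497 kN·m

A_s = 4 × 491 = 1964 mm².
T = A_s f_y = 1964 × 400 = 785600 N = 785.6 kN.
From C = T: a = T/(0.85 f'_c b) = 785600/(0.85 × 34.2 × 410) = 65.91 mm.
M_n = T(d − a/2) = 785.6 kN × (665 − 32.955) mm = 496.53 kN·m.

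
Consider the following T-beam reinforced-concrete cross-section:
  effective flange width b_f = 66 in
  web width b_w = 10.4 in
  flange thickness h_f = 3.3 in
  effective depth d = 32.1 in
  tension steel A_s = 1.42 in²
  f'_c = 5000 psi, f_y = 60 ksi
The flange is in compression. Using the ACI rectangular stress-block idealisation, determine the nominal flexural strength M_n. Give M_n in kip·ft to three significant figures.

Tension: T = A_s f_y = 1.42 × 60 = 85.2 kips.
Try a within the flange: a = T/(0.85 f'_c b_f) = 85.2/(0.85 × 5 × 66) = 0.304 in.
Since a = 0.304 ≤ h_f = 3.3 in, the stress block lies entirely in the flange; analyse as a rectangular beam of width b_f.
M_n = T(d − a/2) = 85.2 × (32.1 − 0.152) = 2722.0 kip·in.
M_n = 2722.0/12 = 226.83 kip·ft.

M_n ≈ 227 kip·ft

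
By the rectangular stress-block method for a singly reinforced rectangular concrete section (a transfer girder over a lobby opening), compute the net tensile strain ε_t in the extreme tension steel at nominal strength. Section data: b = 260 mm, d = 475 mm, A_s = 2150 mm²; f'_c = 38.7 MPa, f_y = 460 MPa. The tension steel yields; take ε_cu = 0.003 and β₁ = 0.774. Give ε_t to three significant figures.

a = A_s f_y/(0.85 f'_c b) = 115.64 mm.
β₁ = 0.774, so c = a/β₁ = 115.64/0.774 = 149.41 mm.
From the linear strain diagram with ε_cu = 0.003: ε_t = 0.003 (d − c)/c = 0.003 × (475 − 149.41)/149.41 = 0.00654.
Since ε_t ≥ 0.005, the section is tension-controlled.

ε_t ≈ 0.00654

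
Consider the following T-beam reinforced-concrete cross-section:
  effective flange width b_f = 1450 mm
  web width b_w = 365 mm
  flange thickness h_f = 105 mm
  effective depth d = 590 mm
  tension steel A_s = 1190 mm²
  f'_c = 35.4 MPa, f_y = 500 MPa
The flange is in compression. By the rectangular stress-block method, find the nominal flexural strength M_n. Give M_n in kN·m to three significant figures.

M_n ≈ 347 kN·m

Tension: T = A_s f_y = 1190 × 500 = 595000 N.
Try a within the flange: a = T/(0.85 f'_c b_f) = 595000/(0.85 × 35.4 × 1450) = 13.64 mm.
Since a = 13.64 ≤ h_f = 105 mm, the stress block lies entirely in the flange; analyse as a rectangular beam of width b_f.
M_n = T(d − a/2) = 595000 × (590 − 6.82) = 346.99 × 10⁶ N·mm.
M_n = 346.99 kN·m.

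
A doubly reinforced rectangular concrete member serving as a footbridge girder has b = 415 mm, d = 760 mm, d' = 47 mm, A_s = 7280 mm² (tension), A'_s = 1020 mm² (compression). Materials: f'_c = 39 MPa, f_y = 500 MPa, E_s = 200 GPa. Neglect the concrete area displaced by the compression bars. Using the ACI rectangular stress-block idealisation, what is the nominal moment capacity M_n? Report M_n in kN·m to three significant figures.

M_n ≈ 2390 kN·m

Assume both tension and compression steel yield.
Net tension couple steel: A_s − A'_s = 6260 mm².
a = (A_s − A'_s) f_y / (0.85 f'_c b) = 3130000/(0.85 × 39 × 415) = 227.52 mm.
c = a/β₁ = 227.52/0.771 = 295.10 mm; ε'_s = 0.003(c − d')/c = 0.0025 ≥ f_y/E_s = 0.0025, so compression steel does yield.
M_n = (A_s − A'_s) f_y (d − a/2) + A'_s f_y (d − d') = [3130000 × (760 − 113.76) + 510000 × (760 − 47)] × 10⁻⁶ = 2022.73 + 363.63 = 2386.36 kN·m.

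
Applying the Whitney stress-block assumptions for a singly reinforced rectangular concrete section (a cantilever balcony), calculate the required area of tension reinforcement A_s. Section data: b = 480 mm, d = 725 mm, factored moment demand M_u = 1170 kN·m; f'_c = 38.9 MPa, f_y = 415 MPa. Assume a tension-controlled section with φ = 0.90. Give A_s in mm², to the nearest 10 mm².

M_n = M_u/φ = 1170/0.90 = 1300 kN·m.
With M_n = 0.85 f'_c a b (d − a/2), solve the quadratic for a:
a = d − √(d² − 2M_n/(0.85 f'_c b)) = 725 − √(725² − 2 × 1300×10⁶/(0.85 × 38.9 × 480)) = 123.50 mm.
A_s = 0.85 f'_c a b / f_y = 0.85 × 38.9 × 123.50 × 480 / 415 = 4723.1 mm².

A_s ≈ 4720 mm²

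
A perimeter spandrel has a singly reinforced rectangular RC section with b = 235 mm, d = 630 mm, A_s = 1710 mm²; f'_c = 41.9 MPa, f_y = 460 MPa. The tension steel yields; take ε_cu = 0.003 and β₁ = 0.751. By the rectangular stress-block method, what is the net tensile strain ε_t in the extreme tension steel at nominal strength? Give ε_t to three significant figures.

ε_t ≈ 0.0121

a = A_s f_y/(0.85 f'_c b) = 93.98 mm.
β₁ = 0.751, so c = a/β₁ = 93.98/0.751 = 125.14 mm.
From the linear strain diagram with ε_cu = 0.003: ε_t = 0.003 (d − c)/c = 0.003 × (630 − 125.14)/125.14 = 0.0121.
Since ε_t ≥ 0.005, the section is tension-controlled.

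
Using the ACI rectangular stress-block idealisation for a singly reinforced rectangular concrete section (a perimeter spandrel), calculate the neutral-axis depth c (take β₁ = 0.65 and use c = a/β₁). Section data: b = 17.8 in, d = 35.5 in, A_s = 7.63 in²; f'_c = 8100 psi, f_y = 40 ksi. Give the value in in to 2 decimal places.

T = A_s f_y = 7.63 × 40 = 305.2 kips.
a = T/(0.85 f'_c b) = 305.2/(0.85 × 8.1 × 17.8) = 2.4904 in.
With β₁ = 0.65, c = a/β₁ = 2.4904/0.65 = 3.83 in.

c ≈ 3.83 in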